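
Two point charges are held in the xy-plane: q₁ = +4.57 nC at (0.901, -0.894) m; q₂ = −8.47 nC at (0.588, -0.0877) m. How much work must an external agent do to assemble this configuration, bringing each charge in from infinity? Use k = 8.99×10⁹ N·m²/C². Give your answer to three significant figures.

The work to assemble the configuration equals its total potential energy, U = Σ kqᵢqⱼ/rᵢⱼ over all pairs.
Pair separations: r₁₂ = 0.865 m.
U = (-4.02×10⁻⁷) = -4.02×10⁻⁷ J.

-4.02×10⁻⁷ J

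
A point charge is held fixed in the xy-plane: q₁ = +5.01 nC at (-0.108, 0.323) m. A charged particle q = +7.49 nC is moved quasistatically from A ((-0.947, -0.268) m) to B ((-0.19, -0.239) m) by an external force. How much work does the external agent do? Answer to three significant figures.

2.65×10⁻⁷ J

For quasistatic motion the external work equals the change in potential energy: W_ext = qΔV = q(V_B − V_A).
At A: distance to the source charge is 1.03 m; V_A = kq₁/r = 43.9 V.
At B: distance to the source charge is 0.568 m; V_B = kq₁/r = 79.3 V.
ΔV = V_B − V_A = 35.4 V.
W_ext = qΔV = (7.49×10⁻⁹ C)(35.4 V) = 2.65×10⁻⁷ J.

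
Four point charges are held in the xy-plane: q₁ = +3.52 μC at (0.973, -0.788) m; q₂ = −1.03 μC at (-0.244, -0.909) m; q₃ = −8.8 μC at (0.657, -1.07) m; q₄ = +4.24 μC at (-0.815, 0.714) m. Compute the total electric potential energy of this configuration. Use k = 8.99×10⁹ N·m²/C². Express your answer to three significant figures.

The work to assemble the configuration equals its total potential energy, U = Σ kqᵢqⱼ/rᵢⱼ over all pairs.
Pair separations: r₁₂ = 1.22 m, r₁₃ = 0.424 m, r₁₄ = 2.34 m, r₂₃ = 0.915 m, r₂₄ = 1.72 m, r₃₄ = 2.31 m.
Summing all 6 pair terms gives U = -0.706 J.

-0.706 J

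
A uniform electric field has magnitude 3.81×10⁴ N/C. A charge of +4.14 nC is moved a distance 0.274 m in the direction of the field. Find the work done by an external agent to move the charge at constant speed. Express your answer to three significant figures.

-4.32×10⁻⁵ J

The potential change for a displacement 0.274 m in the direction of the field is ΔV = −Ed = -1.04×10⁴ V.
W_ext = qΔV = -4.32×10⁻⁵ J.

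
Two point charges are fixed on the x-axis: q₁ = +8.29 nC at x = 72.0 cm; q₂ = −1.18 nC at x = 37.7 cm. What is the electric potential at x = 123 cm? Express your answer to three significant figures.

Electric potential is a scalar, so the contributions from each charge add algebraically: V = Σ kqᵢ/rᵢ.
Distances from the field point to each charge: r₁ = 0.510 m, r₂ = 0.853 m.
V = k[(8.29×10⁻⁹)/(0.510) + (-1.18×10⁻⁹)/(0.853)] = 134 V.

134 V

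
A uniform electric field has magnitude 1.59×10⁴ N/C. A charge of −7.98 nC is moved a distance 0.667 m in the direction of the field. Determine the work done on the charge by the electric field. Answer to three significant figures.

The potential change for a displacement 0.667 m in the direction of the field is ΔV = −Ed = -1.06×10⁴ V.
W_field = −qΔV = -8.46×10⁻⁵ J.

-8.46×10⁻⁵ J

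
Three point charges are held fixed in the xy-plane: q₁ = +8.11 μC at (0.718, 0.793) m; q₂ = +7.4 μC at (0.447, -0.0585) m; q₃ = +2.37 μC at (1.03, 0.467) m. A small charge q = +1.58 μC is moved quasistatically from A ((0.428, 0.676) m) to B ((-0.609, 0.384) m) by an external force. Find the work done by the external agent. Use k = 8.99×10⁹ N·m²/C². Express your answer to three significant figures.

-0.369 J

For quasistatic motion the external work equals the change in potential energy: W_ext = qΔV = q(V_B − V_A).
At A: distances to the source charges are 0.313 m, 0.735 m, 0.637 m; V_A = Σ kqᵢ/rᵢ = 3.57×10⁵ V.
At B: distances to the source charges are 1.39 m, 1.14 m, 1.64 m; V_B = Σ kqᵢ/rᵢ = 1.24×10⁵ V.
ΔV = V_B − V_A = -2.34×10⁵ V.
W_ext = qΔV = (1.58×10⁻⁶ C)(-2.34×10⁵ V) = -0.369 J.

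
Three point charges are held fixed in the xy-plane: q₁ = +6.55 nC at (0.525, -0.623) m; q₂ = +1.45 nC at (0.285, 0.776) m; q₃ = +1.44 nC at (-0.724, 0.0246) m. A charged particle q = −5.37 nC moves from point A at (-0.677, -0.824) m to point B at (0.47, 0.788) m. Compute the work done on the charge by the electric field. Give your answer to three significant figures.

The work done by the electric force is W_field = −ΔU = −q(V_B − V_A) = q(V_A − V_B).
At A: distances to the source charges are 1.22 m, 1.87 m, 0.850 m; V_A = Σ kqᵢ/rᵢ = 70.5 V.
At B: distances to the source charges are 1.41 m, 0.185 m, 1.42 m; V_B = Σ kqᵢ/rᵢ = 121 V.
ΔV = V_B − V_A = 50.6 V.
W_field = −qΔV = −(-5.37×10⁻⁹ C)(50.6 V) = 2.72×10⁻⁷ J.

2.72×10⁻⁷ J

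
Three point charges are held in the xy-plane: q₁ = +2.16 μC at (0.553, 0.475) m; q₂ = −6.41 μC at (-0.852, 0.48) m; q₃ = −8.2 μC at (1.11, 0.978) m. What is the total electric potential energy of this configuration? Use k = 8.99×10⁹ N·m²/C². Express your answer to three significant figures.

-0.0673 J

The work to assemble the configuration equals its total potential energy, U = Σ kqᵢqⱼ/rᵢⱼ over all pairs.
Pair separations: r₁₂ = 1.41 m, r₁₃ = 0.751 m, r₂₃ = 2.02 m.
U = (-0.0886) + (-0.212) + (0.233) = -0.0673 J.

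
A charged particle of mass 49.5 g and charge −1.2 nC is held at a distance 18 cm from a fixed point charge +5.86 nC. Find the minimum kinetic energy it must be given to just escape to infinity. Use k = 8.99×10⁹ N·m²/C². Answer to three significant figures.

To just escape, total mechanical energy must reach zero at infinity: ½mv²_min + U = 0, so ½mv²_min = −U = |kQq|/r.
|U| = |kQq|/r = (8.99×10⁹ N·m²/C²)(5.86×10⁻⁹)(1.20×10⁻⁹)/(0.180) = 3.51×10⁻⁷ J.

3.51×10⁻⁷ J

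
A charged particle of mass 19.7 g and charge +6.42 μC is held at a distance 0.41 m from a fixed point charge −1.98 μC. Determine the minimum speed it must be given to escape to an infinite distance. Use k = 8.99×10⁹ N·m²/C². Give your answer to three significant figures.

5.32 m/s

To just escape, total mechanical energy must reach zero at infinity: ½mv²_min + U = 0, so ½mv²_min = −U = |kQq|/r.
|U| = |kQq|/r = (8.99×10⁹ N·m²/C²)(1.98×10⁻⁶)(6.42×10⁻⁶)/(0.410) = 0.279 J.
v_min = √(2|U|/m) = √(2·0.279/0.0197) = 5.32 m/s.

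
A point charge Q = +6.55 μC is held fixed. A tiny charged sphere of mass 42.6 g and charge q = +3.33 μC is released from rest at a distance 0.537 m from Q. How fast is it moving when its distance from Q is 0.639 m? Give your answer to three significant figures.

Only the electrostatic force acts, so mechanical energy is conserved: ½mv² = U₁ − U₂ = kQq(1/r₁ − 1/r₂).
U₁ − U₂ = (8.99×10⁹ N·m²/C²)(6.55×10⁻⁶ C)(3.33×10⁻⁶ C)(1/0.537 − 1/0.639) = 0.0583 J.
v = √(2·0.0583/0.0426) = 1.65 m/s.

1.65 m/s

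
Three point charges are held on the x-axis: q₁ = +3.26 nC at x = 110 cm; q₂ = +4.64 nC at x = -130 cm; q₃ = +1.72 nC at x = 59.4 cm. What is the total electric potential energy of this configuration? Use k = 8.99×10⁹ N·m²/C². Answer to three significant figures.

The assembly work is the sum of pairwise potential energies, U = Σ_{i<j} kqᵢqⱼ/rᵢⱼ.
Pair separations: r₁₂ = 2.40 m, r₁₃ = 0.506 m, r₂₃ = 1.89 m.
U = (5.67×10⁻⁸) + (9.96×10⁻⁸) + (3.79×10⁻⁸) = 1.94×10⁻⁷ J.

1.94×10⁻⁷ J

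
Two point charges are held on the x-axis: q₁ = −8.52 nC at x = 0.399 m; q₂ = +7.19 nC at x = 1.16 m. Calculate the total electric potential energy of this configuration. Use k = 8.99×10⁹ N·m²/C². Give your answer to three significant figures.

The work to assemble the configuration equals its total potential energy, U = Σ kqᵢqⱼ/rᵢⱼ over all pairs.
Pair separations: r₁₂ = 0.761 m.
U = (-7.24×10⁻⁷) = -7.24×10⁻⁷ J.

-7.24×10⁻⁷ J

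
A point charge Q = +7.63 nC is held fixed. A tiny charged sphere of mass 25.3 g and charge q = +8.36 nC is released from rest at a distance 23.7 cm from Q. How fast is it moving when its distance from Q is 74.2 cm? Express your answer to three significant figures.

0.0114 m/s

Only the electrostatic force acts, so mechanical energy is conserved: ½mv² = U₁ − U₂ = kQq(1/r₁ − 1/r₂).
U₁ − U₂ = (8.99×10⁹ N·m²/C²)(7.63×10⁻⁹ C)(8.36×10⁻⁹ C)(1/0.237 − 1/0.742) = 1.65×10⁻⁶ J.
v = √(2·1.65×10⁻⁶/0.0253) = 0.0114 m/s.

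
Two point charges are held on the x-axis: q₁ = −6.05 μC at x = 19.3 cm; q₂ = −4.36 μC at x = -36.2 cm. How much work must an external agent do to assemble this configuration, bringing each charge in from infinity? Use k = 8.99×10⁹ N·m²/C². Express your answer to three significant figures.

0.427 J

The assembly work is the sum of pairwise potential energies, U = Σ_{i<j} kqᵢqⱼ/rᵢⱼ.
Pair separations: r₁₂ = 0.555 m.
U = (0.427) = 0.427 J.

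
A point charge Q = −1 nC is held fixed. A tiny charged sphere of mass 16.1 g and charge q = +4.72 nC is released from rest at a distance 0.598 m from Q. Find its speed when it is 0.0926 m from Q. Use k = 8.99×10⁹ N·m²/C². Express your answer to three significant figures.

6.94×10⁻³ m/s

Only the electrostatic force acts, so mechanical energy is conserved: ½mv² = U₁ − U₂ = kQq(1/r₁ − 1/r₂).
U₁ − U₂ = (8.99×10⁹ N·m²/C²)(-1.00×10⁻⁹ C)(4.72×10⁻⁹ C)(1/0.598 − 1/0.0926) = 3.87×10⁻⁷ J.
v = √(2·3.87×10⁻⁷/0.0161) = 6.94×10⁻³ m/s.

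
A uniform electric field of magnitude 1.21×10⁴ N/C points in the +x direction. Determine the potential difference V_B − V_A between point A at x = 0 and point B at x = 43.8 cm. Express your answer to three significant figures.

-5300 V

In a uniform field, potential decreases in the direction of E: V_B − V_A = −E·Δx.
V_B − V_A = −(1.21×10⁴ V/m)(0.438 m) = -5300 V.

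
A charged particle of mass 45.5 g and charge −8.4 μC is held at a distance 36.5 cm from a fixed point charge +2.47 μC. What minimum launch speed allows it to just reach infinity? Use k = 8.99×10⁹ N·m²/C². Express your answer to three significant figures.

4.74 m/s

To just escape, total mechanical energy must reach zero at infinity: ½mv²_min + U = 0, so ½mv²_min = −U = |kQq|/r.
|U| = |kQq|/r = (8.99×10⁹ N·m²/C²)(2.47×10⁻⁶)(8.40×10⁻⁶)/(0.365) = 0.511 J.
v_min = √(2|U|/m) = √(2·0.511/0.0455) = 4.74 m/s.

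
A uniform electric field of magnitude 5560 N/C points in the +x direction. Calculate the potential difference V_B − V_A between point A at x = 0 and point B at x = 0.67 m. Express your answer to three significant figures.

-3730 V

In a uniform field, potential decreases in the direction of E: V_B − V_A = −E·Δx.
V_B − V_A = −(5560 V/m)(0.670 m) = -3730 V.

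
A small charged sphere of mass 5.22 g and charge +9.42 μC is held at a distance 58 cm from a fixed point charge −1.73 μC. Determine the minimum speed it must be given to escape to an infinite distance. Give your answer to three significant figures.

To just escape, total mechanical energy must reach zero at infinity: ½mv²_min + U = 0, so ½mv²_min = −U = |kQq|/r.
|U| = |kQq|/r = (8.99×10⁹ N·m²/C²)(1.73×10⁻⁶)(9.42×10⁻⁶)/(0.580) = 0.253 J.
v_min = √(2|U|/m) = √(2·0.253/5.22×10⁻³) = 9.84 m/s.

9.84 m/s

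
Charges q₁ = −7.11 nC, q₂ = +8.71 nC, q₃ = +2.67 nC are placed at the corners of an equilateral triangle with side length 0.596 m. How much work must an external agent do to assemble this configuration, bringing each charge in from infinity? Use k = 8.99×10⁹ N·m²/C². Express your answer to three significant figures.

The work to assemble the configuration equals its total potential energy, U = Σ kqᵢqⱼ/rᵢⱼ over all pairs.
All three pair separations equal the side length, 0.596 m.
U = (-9.34×10⁻⁷) + (-2.86×10⁻⁷) + (3.51×10⁻⁷) = -8.70×10⁻⁷ J.

-8.70×10⁻⁷ J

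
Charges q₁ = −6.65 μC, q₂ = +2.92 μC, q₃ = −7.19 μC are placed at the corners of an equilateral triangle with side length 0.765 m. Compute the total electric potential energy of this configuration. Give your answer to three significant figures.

0.0870 J

The assembly work is the sum of pairwise potential energies, U = Σ_{i<j} kqᵢqⱼ/rᵢⱼ.
All three pair separations equal the side length, 0.765 m.
U = (-0.228) + (0.562) + (-0.247) = 0.0870 J.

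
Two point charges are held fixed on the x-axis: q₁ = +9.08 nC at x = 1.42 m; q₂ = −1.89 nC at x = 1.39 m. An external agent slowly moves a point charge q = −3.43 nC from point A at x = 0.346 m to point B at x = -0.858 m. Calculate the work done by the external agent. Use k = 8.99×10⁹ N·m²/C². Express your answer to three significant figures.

For quasistatic motion the external work equals the change in potential energy: W_ext = qΔV = q(V_B − V_A).
At A: distances to the source charges are 1.07 m, 1.04 m; V_A = Σ kqᵢ/rᵢ = 59.7 V.
At B: distances to the source charges are 2.28 m, 2.25 m; V_B = Σ kqᵢ/rᵢ = 28.3 V.
ΔV = V_B − V_A = -31.5 V.
W_ext = qΔV = (-3.43×10⁻⁹ C)(-31.5 V) = 1.08×10⁻⁷ J.

1.08×10⁻⁷ J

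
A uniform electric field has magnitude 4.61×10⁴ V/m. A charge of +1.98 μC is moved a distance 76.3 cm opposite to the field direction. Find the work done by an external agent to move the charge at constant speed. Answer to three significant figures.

The potential change for a displacement 76.3 cm opposite to the field direction is ΔV = +Ed = 3.52×10⁴ V.
W_ext = qΔV = 0.0696 J.

0.0696 J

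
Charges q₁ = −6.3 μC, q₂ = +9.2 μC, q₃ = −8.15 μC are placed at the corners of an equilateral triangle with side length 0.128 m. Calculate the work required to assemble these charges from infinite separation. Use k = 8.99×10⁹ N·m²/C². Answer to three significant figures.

The assembly work is the sum of pairwise potential energies, U = Σ_{i<j} kqᵢqⱼ/rᵢⱼ.
All three pair separations equal the side length, 0.128 m.
U = (-4.07) + (3.61) + (-5.27) = -5.73 J.

-5.73 J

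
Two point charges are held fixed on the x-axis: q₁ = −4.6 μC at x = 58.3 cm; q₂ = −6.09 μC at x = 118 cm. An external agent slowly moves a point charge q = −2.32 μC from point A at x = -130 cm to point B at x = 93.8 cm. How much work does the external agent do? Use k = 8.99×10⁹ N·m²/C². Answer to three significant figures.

0.693 J

For quasistatic motion the external work equals the change in potential energy: W_ext = qΔV = q(V_B − V_A).
At A: distances to the source charges are 1.88 m, 2.48 m; V_A = Σ kqᵢ/rᵢ = -4.40×10⁴ V.
At B: distances to the source charges are 0.355 m, 0.242 m; V_B = Σ kqᵢ/rᵢ = -3.43×10⁵ V.
ΔV = V_B − V_A = -2.99×10⁵ V.
W_ext = qΔV = (-2.32×10⁻⁶ C)(-2.99×10⁵ V) = 0.693 J.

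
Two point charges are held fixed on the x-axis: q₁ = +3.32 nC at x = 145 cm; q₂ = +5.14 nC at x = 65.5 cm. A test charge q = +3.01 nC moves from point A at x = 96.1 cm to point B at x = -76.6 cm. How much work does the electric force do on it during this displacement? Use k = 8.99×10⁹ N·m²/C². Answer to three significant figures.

The work done by the electric force is W_field = −ΔU = −q(V_B − V_A) = q(V_A − V_B).
At A: distances to the source charges are 0.489 m, 0.306 m; V_A = Σ kqᵢ/rᵢ = 212 V.
At B: distances to the source charges are 2.22 m, 1.42 m; V_B = Σ kqᵢ/rᵢ = 46.0 V.
ΔV = V_B − V_A = -166 V.
W_field = −qΔV = −(3.01×10⁻⁹ C)(-166 V) = 5.00×10⁻⁷ J.

5.00×10⁻⁷ J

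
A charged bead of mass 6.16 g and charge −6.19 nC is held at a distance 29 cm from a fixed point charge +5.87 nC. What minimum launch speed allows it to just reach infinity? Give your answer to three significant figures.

To just escape, total mechanical energy must reach zero at infinity: ½mv²_min + U = 0, so ½mv²_min = −U = |kQq|/r.
|U| = |kQq|/r = (8.99×10⁹ N·m²/C²)(5.87×10⁻⁹)(6.19×10⁻⁹)/(0.290) = 1.13×10⁻⁶ J.
v_min = √(2|U|/m) = √(2·1.13×10⁻⁶/6.16×10⁻³) = 0.0191 m/s.

0.0191 m/s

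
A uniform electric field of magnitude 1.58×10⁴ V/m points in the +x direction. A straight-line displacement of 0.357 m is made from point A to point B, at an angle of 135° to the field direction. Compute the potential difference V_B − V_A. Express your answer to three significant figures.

Only the component of displacement along E changes the potential: ΔV = −E·d·cosθ.
ΔV = −(1.58×10⁴ V/m)(0.357 m)cos135° = 3990 V.

3990 V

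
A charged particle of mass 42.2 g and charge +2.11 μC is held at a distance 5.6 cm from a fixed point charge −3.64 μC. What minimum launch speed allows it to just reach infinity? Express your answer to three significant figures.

7.64 m/s

To just escape, total mechanical energy must reach zero at infinity: ½mv²_min + U = 0, so ½mv²_min = −U = |kQq|/r.
|U| = |kQq|/r = (8.99×10⁹ N·m²/C²)(3.64×10⁻⁶)(2.11×10⁻⁶)/(0.0560) = 1.23 J.
v_min = √(2|U|/m) = √(2·1.23/0.0422) = 7.64 m/s.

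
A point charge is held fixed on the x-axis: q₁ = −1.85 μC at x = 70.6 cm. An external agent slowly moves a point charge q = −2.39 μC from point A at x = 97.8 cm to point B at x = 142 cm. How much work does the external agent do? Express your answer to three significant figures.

-0.0905 J

For quasistatic motion the external work equals the change in potential energy: W_ext = qΔV = q(V_B − V_A).
At A: distance to the source charge is 0.272 m; V_A = kq₁/r = -6.11×10⁴ V.
At B: distance to the source charge is 0.714 m; V_B = kq₁/r = -2.33×10⁴ V.
ΔV = V_B − V_A = 3.79×10⁴ V.
W_ext = qΔV = (-2.39×10⁻⁶ C)(3.79×10⁴ V) = -0.0905 J.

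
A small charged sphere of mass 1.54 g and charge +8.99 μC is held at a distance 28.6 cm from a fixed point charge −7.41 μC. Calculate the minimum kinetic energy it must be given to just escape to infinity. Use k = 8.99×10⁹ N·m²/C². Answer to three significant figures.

2.09 J

To just escape, total mechanical energy must reach zero at infinity: ½mv²_min + U = 0, so ½mv²_min = −U = |kQq|/r.
|U| = |kQq|/r = (8.99×10⁹ N·m²/C²)(7.41×10⁻⁶)(8.99×10⁻⁶)/(0.286) = 2.09 J.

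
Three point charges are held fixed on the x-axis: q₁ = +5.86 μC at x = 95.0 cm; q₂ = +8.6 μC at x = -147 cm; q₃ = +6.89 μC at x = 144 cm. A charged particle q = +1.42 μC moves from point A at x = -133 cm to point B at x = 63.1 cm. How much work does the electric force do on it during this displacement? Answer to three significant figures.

0.453 J

The work done by the electric force is W_field = −ΔU = −q(V_B − V_A) = q(V_A − V_B).
At A: distances to the source charges are 2.28 m, 0.140 m, 2.77 m; V_A = Σ kqᵢ/rᵢ = 5.98×10⁵ V.
At B: distances to the source charges are 0.319 m, 2.10 m, 0.809 m; V_B = Σ kqᵢ/rᵢ = 2.79×10⁵ V.
ΔV = V_B − V_A = -3.19×10⁵ V.
W_field = −qΔV = −(1.42×10⁻⁶ C)(-3.19×10⁵ V) = 0.453 J.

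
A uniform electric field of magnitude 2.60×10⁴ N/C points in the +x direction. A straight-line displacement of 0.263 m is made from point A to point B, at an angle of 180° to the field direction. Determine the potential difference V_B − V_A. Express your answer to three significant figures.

6840 V

Only the component of displacement along E changes the potential: ΔV = −E·d·cosθ.
ΔV = −(2.60×10⁴ V/m)(0.263 m)cos180° = 6840 V.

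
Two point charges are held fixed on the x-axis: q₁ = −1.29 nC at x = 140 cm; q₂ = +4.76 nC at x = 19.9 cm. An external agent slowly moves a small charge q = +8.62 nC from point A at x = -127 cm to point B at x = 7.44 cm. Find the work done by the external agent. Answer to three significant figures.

For quasistatic motion the external work equals the change in potential energy: W_ext = qΔV = q(V_B − V_A).
At A: distances to the source charges are 2.67 m, 1.47 m; V_A = Σ kqᵢ/rᵢ = 24.8 V.
At B: distances to the source charges are 1.33 m, 0.125 m; V_B = Σ kqᵢ/rᵢ = 335 V.
ΔV = V_B − V_A = 310 V.
W_ext = qΔV = (8.62×10⁻⁹ C)(310 V) = 2.67×10⁻⁶ J.

2.67×10⁻⁶ J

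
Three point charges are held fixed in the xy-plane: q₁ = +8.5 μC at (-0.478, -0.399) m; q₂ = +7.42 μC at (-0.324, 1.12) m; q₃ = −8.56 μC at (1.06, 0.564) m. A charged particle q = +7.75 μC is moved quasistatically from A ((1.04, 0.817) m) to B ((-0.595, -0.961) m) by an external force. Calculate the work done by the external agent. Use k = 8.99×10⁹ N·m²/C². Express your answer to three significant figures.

2.69 J

For quasistatic motion the external work equals the change in potential energy: W_ext = qΔV = q(V_B − V_A).
At A: distances to the source charges are 1.94 m, 1.40 m, 0.254 m; V_A = Σ kqᵢ/rᵢ = -2.16×10⁵ V.
At B: distances to the source charges are 0.574 m, 2.10 m, 2.25 m; V_B = Σ kqᵢ/rᵢ = 1.31×10⁵ V.
ΔV = V_B − V_A = 3.47×10⁵ V.
W_ext = qΔV = (7.75×10⁻⁶ C)(3.47×10⁵ V) = 2.69 J.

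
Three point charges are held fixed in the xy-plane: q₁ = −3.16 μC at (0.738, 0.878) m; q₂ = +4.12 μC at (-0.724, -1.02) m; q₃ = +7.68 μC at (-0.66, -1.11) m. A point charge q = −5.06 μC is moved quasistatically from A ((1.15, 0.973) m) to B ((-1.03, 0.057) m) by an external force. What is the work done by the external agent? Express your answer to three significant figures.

-0.524 J

For quasistatic motion the external work equals the change in potential energy: W_ext = qΔV = q(V_B − V_A).
At A: distances to the source charges are 0.423 m, 2.74 m, 2.76 m; V_A = Σ kqᵢ/rᵢ = -2.86×10⁴ V.
At B: distances to the source charges are 1.95 m, 1.12 m, 1.22 m; V_B = Σ kqᵢ/rᵢ = 7.49×10⁴ V.
ΔV = V_B − V_A = 1.04×10⁵ V.
W_ext = qΔV = (-5.06×10⁻⁶ C)(1.04×10⁵ V) = -0.524 J.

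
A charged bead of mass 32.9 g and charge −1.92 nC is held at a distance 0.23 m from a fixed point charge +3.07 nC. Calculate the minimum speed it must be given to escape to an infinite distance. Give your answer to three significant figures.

To just escape, total mechanical energy must reach zero at infinity: ½mv²_min + U = 0, so ½mv²_min = −U = |kQq|/r.
|U| = |kQq|/r = (8.99×10⁹ N·m²/C²)(3.07×10⁻⁹)(1.92×10⁻⁹)/(0.230) = 2.30×10⁻⁷ J.
v_min = √(2|U|/m) = √(2·2.30×10⁻⁷/0.0329) = 3.74×10⁻³ m/s.

3.74×10⁻³ m/s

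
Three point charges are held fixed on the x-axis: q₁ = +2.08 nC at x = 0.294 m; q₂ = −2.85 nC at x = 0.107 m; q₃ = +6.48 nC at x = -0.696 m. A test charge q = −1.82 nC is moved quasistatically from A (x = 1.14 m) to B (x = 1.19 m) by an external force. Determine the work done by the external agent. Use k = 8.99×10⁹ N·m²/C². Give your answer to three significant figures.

For quasistatic motion the external work equals the change in potential energy: W_ext = qΔV = q(V_B − V_A).
At A: distances to the source charges are 0.846 m, 1.03 m, 1.84 m; V_A = Σ kqᵢ/rᵢ = 29.0 V.
At B: distances to the source charges are 0.896 m, 1.08 m, 1.89 m; V_B = Σ kqᵢ/rᵢ = 28.1 V.
ΔV = V_B − V_A = -0.930 V.
W_ext = qΔV = (-1.82×10⁻⁹ C)(-0.930 V) = 1.69×10⁻⁹ J.

1.69×10⁻⁹ J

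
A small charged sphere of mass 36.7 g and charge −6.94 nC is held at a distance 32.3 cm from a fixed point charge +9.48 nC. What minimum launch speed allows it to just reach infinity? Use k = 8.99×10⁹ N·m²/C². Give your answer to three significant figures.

9.99×10⁻³ m/s

To just escape, total mechanical energy must reach zero at infinity: ½mv²_min + U = 0, so ½mv²_min = −U = |kQq|/r.
|U| = |kQq|/r = (8.99×10⁹ N·m²/C²)(9.48×10⁻⁹)(6.94×10⁻⁹)/(0.323) = 1.83×10⁻⁶ J.
v_min = √(2|U|/m) = √(2·1.83×10⁻⁶/0.0367) = 9.99×10⁻³ m/s.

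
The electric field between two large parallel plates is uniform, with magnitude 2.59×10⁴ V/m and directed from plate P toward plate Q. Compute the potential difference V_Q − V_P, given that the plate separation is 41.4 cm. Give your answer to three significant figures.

In a uniform field, potential decreases in the direction of E: ΔV = −E·d for a displacement d parallel to E.
Going from P to Q is a displacement of 41.4 cm along the field, so V_Q − V_P = −Ed = -1.07×10⁴ V.

-1.07×10⁴ V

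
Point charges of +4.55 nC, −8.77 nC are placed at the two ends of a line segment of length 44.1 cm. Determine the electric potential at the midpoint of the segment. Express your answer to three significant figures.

The total potential is the scalar sum of each charge's contribution, V = Σ kqᵢ/rᵢ.
Each charge is 0.221 m from the midpoint.
V = k[(4.55×10⁻⁹)/(0.221) + (-8.77×10⁻⁹)/(0.221)] = -172 V.

-172 V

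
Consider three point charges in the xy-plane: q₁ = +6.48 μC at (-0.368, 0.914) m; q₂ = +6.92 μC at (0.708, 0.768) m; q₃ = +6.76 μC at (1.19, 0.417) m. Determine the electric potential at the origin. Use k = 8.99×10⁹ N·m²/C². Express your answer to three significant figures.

The total potential is the scalar sum of each charge's contribution, V = Σ kqᵢ/rᵢ.
Distances from the field point to each charge: r₁ = 0.985 m, r₂ = 1.04 m, r₃ = 1.26 m.
V = k[(6.48×10⁻⁶)/(0.985) + (6.92×10⁻⁶)/(1.04) + (6.76×10⁻⁶)/(1.26)] = 1.67×10⁵ V.

1.67×10⁵ V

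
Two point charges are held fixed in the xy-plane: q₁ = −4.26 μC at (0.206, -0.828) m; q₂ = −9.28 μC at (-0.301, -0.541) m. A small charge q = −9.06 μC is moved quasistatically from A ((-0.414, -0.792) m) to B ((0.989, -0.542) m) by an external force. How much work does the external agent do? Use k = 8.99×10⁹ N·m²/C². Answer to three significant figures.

-2.30 J

For quasistatic motion the external work equals the change in potential energy: W_ext = qΔV = q(V_B − V_A).
At A: distances to the source charges are 0.621 m, 0.275 m; V_A = Σ kqᵢ/rᵢ = -3.65×10⁵ V.
At B: distances to the source charges are 0.834 m, 1.29 m; V_B = Σ kqᵢ/rᵢ = -1.11×10⁵ V.
ΔV = V_B − V_A = 2.54×10⁵ V.
W_ext = qΔV = (-9.06×10⁻⁶ C)(2.54×10⁵ V) = -2.30 J.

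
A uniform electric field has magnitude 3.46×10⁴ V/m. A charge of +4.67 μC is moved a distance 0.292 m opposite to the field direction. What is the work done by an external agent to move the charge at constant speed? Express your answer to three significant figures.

The potential change for a displacement 0.292 m opposite to the field direction is ΔV = +Ed = 1.01×10⁴ V.
W_ext = qΔV = 0.0472 J.

0.0472 J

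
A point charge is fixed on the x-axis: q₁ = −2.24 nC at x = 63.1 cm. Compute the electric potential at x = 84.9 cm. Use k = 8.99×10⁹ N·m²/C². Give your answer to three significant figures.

-92.4 V

Electric potential is a scalar, so the contributions from each charge add algebraically: V = Σ kqᵢ/rᵢ.
V = k[(-2.24×10⁻⁹)/(0.218)] = -92.4 V.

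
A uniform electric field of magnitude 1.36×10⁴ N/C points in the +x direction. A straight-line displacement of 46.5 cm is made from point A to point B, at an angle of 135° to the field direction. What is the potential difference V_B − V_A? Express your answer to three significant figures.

Only the component of displacement along E changes the potential: ΔV = −E·d·cosθ.
ΔV = −(1.36×10⁴ V/m)(0.465 m)cos135° = 4470 V.

4470 V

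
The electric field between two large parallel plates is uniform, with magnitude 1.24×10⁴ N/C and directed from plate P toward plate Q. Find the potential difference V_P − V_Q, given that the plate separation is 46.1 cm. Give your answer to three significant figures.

5720 V

In a uniform field, potential decreases in the direction of E: ΔV = −E·d for a displacement d parallel to E.
Going from Q to P is a displacement of 46.1 cm opposite to the field, so V_P − V_Q = +Ed = 5720 V.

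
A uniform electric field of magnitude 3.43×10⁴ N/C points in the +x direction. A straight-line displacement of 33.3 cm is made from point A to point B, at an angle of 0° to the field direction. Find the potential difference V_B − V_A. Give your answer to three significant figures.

-1.14×10⁴ V

Only the component of displacement along E changes the potential: ΔV = −E·d·cosθ.
ΔV = −(3.43×10⁴ V/m)(0.333 m)cos0° = -1.14×10⁴ V.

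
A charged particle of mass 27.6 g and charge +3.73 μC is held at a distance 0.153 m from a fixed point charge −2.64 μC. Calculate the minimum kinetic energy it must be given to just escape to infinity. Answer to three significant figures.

To just escape, total mechanical energy must reach zero at infinity: ½mv²_min + U = 0, so ½mv²_min = −U = |kQq|/r.
|U| = |kQq|/r = (8.99×10⁹ N·m²/C²)(2.64×10⁻⁶)(3.73×10⁻⁶)/(0.153) = 0.579 J.

0.579 J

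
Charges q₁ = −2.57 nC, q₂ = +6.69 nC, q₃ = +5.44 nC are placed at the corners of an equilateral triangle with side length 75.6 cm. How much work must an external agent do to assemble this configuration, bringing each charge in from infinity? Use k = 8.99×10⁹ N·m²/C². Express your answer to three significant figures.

6.21×10⁻⁸ J

The assembly work is the sum of pairwise potential energies, U = Σ_{i<j} kqᵢqⱼ/rᵢⱼ.
All three pair separations equal the side length, 0.756 m.
U = (-2.04×10⁻⁷) + (-1.66×10⁻⁷) + (4.33×10⁻⁷) = 6.21×10⁻⁸ J.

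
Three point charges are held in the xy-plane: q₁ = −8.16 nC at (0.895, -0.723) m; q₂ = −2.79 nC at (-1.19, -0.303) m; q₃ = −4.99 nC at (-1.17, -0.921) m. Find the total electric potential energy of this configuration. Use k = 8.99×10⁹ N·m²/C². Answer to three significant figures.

4.75×10⁻⁷ J

The assembly work is the sum of pairwise potential energies, U = Σ_{i<j} kqᵢqⱼ/rᵢⱼ.
Pair separations: r₁₂ = 2.13 m, r₁₃ = 2.07 m, r₂₃ = 0.618 m.
U = (9.62×10⁻⁸) + (1.76×10⁻⁷) + (2.02×10⁻⁷) = 4.75×10⁻⁷ J.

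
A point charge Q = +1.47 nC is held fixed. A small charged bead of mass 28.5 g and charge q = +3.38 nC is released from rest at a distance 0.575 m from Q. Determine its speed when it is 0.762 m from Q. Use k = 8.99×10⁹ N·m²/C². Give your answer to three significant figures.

Only the electrostatic force acts, so mechanical energy is conserved: ½mv² = U₁ − U₂ = kQq(1/r₁ − 1/r₂).
U₁ − U₂ = (8.99×10⁹ N·m²/C²)(1.47×10⁻⁹ C)(3.38×10⁻⁹ C)(1/0.575 − 1/0.762) = 1.91×10⁻⁸ J.
v = √(2·1.91×10⁻⁸/0.0285) = 1.16×10⁻³ m/s.

1.16×10⁻³ m/s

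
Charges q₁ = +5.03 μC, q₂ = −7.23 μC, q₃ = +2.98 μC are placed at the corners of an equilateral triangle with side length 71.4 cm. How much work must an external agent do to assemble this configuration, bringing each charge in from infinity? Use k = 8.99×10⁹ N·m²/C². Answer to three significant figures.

-0.540 J

The work to assemble the configuration equals its total potential energy, U = Σ kqᵢqⱼ/rᵢⱼ over all pairs.
All three pair separations equal the side length, 0.714 m.
U = (-0.458) + (0.189) + (-0.271) = -0.540 J.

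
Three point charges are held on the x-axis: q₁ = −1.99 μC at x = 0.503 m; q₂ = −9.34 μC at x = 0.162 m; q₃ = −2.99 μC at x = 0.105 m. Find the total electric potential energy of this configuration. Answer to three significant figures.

The work to assemble the configuration equals its total potential energy, U = Σ kqᵢqⱼ/rᵢⱼ over all pairs.
Pair separations: r₁₂ = 0.341 m, r₁₃ = 0.398 m, r₂₃ = 0.0570 m.
U = (0.490) + (0.134) + (4.40) = 5.03 J.

5.03 J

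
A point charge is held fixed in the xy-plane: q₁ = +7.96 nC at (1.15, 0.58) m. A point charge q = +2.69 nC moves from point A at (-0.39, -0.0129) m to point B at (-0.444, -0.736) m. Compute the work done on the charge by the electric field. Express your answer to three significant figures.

The work done by the electric force is W_field = −ΔU = −q(V_B − V_A) = q(V_A − V_B).
At A: distance to the source charge is 1.65 m; V_A = kq₁/r = 43.4 V.
At B: distance to the source charge is 2.07 m; V_B = kq₁/r = 34.6 V.
ΔV = V_B − V_A = -8.75 V.
W_field = −qΔV = −(2.69×10⁻⁹ C)(-8.75 V) = 2.35×10⁻⁸ J.

2.35×10⁻⁸ J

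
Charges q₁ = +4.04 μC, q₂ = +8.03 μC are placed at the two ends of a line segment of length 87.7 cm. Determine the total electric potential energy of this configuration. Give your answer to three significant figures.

0.333 J

The assembly work is the sum of pairwise potential energies, U = Σ_{i<j} kqᵢqⱼ/rᵢⱼ.
The separation is r = 0.877 m.
U = (0.333) = 0.333 J.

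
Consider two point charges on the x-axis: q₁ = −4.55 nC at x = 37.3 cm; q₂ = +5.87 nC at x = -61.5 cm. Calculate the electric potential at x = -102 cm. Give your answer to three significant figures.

101 V

Electric potential is a scalar, so the contributions from each charge add algebraically: V = Σ kqᵢ/rᵢ.
Distances from the field point to each charge: r₁ = 1.39 m, r₂ = 0.405 m.
V = k[(-4.55×10⁻⁹)/(1.39) + (5.87×10⁻⁹)/(0.405)] = 101 V.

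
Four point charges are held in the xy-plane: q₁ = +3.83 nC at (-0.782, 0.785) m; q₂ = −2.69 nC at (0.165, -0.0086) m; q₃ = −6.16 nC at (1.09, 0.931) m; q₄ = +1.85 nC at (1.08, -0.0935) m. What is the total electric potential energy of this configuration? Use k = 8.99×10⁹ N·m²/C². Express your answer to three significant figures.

The assembly work is the sum of pairwise potential energies, U = Σ_{i<j} kqᵢqⱼ/rᵢⱼ.
Pair separations: r₁₂ = 1.24 m, r₁₃ = 1.88 m, r₁₄ = 2.06 m, r₂₃ = 1.32 m, r₂₄ = 0.919 m, r₃₄ = 1.02 m.
Summing all 6 pair terms gives U = -1.93×10⁻⁷ J.

-1.93×10⁻⁷ J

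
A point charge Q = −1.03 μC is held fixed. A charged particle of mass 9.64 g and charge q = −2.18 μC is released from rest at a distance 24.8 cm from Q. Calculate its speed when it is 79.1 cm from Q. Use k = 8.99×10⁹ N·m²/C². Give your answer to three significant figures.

3.40 m/s

Only the electrostatic force acts, so mechanical energy is conserved: ½mv² = U₁ − U₂ = kQq(1/r₁ − 1/r₂).
U₁ − U₂ = (8.99×10⁹ N·m²/C²)(-1.03×10⁻⁶ C)(-2.18×10⁻⁶ C)(1/0.248 − 1/0.791) = 0.0559 J.
v = √(2·0.0559/9.64×10⁻³) = 3.40 m/s.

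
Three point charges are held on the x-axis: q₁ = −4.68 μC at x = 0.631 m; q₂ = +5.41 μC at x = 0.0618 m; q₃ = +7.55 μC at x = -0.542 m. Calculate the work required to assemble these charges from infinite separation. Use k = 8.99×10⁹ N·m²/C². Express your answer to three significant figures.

The assembly work is the sum of pairwise potential energies, U = Σ_{i<j} kqᵢqⱼ/rᵢⱼ.
Pair separations: r₁₂ = 0.569 m, r₁₃ = 1.17 m, r₂₃ = 0.604 m.
U = (-0.400) + (-0.271) + (0.608) = -0.0625 J.

-0.0625 J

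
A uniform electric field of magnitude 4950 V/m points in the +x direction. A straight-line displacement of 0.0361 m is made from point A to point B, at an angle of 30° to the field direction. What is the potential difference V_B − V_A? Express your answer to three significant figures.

-155 V

Only the component of displacement along E changes the potential: ΔV = −E·d·cosθ.
ΔV = −(4950 V/m)(0.0361 m)cos30° = -155 V.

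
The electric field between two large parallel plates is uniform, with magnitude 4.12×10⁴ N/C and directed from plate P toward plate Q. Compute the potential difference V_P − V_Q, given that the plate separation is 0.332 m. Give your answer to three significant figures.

In a uniform field, potential decreases in the direction of E: ΔV = −E·d for a displacement d parallel to E.
Going from Q to P is a displacement of 0.332 m opposite to the field, so V_P − V_Q = +Ed = 1.37×10⁴ V.

1.37×10⁴ V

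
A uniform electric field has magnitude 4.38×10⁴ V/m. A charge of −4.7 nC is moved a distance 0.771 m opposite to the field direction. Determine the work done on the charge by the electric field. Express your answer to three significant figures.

The potential change for a displacement 0.771 m opposite to the field direction is ΔV = +Ed = 3.38×10⁴ V.
W_field = −qΔV = 1.59×10⁻⁴ J.

1.59×10⁻⁴ J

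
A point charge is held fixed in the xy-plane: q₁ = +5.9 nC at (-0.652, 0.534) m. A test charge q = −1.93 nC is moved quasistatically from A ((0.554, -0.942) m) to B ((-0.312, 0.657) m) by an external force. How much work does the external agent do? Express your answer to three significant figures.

For quasistatic motion the external work equals the change in potential energy: W_ext = qΔV = q(V_B − V_A).
At A: distance to the source charge is 1.91 m; V_A = kq₁/r = 27.8 V.
At B: distance to the source charge is 0.362 m; V_B = kq₁/r = 147 V.
ΔV = V_B − V_A = 119 V.
W_ext = qΔV = (-1.93×10⁻⁹ C)(119 V) = -2.29×10⁻⁷ J.

-2.29×10⁻⁷ J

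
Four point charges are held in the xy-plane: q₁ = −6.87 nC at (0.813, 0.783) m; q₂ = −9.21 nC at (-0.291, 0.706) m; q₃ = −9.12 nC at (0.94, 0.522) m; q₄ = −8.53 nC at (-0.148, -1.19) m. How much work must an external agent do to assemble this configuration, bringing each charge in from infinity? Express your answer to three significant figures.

The assembly work is the sum of pairwise potential energies, U = Σ_{i<j} kqᵢqⱼ/rᵢⱼ.
Pair separations: r₁₂ = 1.11 m, r₁₃ = 0.290 m, r₁₄ = 2.19 m, r₂₃ = 1.24 m, r₂₄ = 1.90 m, r₃₄ = 2.03 m.
Summing all 6 pair terms gives U = 4.02×10⁻⁶ J.

4.02×10⁻⁶ J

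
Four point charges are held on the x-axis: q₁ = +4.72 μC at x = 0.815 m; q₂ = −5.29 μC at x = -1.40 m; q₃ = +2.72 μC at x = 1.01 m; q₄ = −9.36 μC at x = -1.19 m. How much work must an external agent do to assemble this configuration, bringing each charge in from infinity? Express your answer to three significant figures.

The assembly work is the sum of pairwise potential energies, U = Σ_{i<j} kqᵢqⱼ/rᵢⱼ.
Pair separations: r₁₂ = 2.21 m, r₁₃ = 0.195 m, r₁₄ = 2.00 m, r₂₃ = 2.41 m, r₂₄ = 0.210 m, r₃₄ = 2.20 m.
Summing all 6 pair terms gives U = 2.25 J.

2.25 J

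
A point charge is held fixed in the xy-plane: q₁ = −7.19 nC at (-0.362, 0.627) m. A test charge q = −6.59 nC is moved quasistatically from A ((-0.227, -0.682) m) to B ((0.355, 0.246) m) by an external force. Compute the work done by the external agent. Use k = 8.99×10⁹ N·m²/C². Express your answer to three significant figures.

2.01×10⁻⁷ J

For quasistatic motion the external work equals the change in potential energy: W_ext = qΔV = q(V_B − V_A).
At A: distance to the source charge is 1.32 m; V_A = kq₁/r = -49.1 V.
At B: distance to the source charge is 0.812 m; V_B = kq₁/r = -79.6 V.
ΔV = V_B − V_A = -30.5 V.
W_ext = qΔV = (-6.59×10⁻⁹ C)(-30.5 V) = 2.01×10⁻⁷ J.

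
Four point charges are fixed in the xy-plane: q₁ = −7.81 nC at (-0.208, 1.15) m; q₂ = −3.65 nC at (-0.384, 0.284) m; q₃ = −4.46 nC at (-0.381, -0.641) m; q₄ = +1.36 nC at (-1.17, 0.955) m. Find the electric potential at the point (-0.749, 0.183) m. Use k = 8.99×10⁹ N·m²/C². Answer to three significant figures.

Electric potential is a scalar, so the contributions from each charge add algebraically: V = Σ kqᵢ/rᵢ.
Distances from the field point to each charge: r₁ = 1.11 m, r₂ = 0.379 m, r₃ = 0.902 m, r₄ = 0.879 m.
V = k[(-7.81×10⁻⁹)/(1.11) + (-3.65×10⁻⁹)/(0.379) + (-4.46×10⁻⁹)/(0.902) + (1.36×10⁻⁹)/(0.879)] = -181 V.

-181 V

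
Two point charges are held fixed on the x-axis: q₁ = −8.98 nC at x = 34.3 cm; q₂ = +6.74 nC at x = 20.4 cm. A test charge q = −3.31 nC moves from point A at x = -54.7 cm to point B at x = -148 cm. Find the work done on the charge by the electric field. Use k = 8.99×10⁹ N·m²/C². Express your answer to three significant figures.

The work done by the electric force is W_field = −ΔU = −q(V_B − V_A) = q(V_A − V_B).
At A: distances to the source charges are 0.890 m, 0.751 m; V_A = Σ kqᵢ/rᵢ = -10.0 V.
At B: distances to the source charges are 1.82 m, 1.68 m; V_B = Σ kqᵢ/rᵢ = -8.30 V.
ΔV = V_B − V_A = 1.72 V.
W_field = −qΔV = −(-3.31×10⁻⁹ C)(1.72 V) = 5.70×10⁻⁹ J.

5.70×10⁻⁹ J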